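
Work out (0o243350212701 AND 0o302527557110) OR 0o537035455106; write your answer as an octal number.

0o737135457106

0o243350212701 AND 0o302527557110 = 0o202100012100.
Then OR with 0o537035455106.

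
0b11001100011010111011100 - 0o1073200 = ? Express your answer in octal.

0b11001100011010111011100 = 0o31432734 in octal.
Subtract column by column in base 8:
  4-0 → 4
  3-0 → 3
  7-2 → 5
  2-3 → 7 (borrow)
  3-7-1 → 3 (borrow)
  4-0-1 → 3
  1-1 → 0
  3-0 → 3

0o30337534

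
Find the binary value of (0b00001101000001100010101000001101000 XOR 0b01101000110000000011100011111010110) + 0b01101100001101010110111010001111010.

First 0b00001101000001100010101000001101000 XOR 0b01101000110000000011100011111010110 = 0b01100101110001100001001011110111110.
Add column by column in base 2, right to left:
  0+0 = 0
  1+1 = 0 carry 1
  1+0+1 = 0 carry 1
  1+1+1 = 1 carry 1
  1+1+1 = 1 carry 1
  1+1+1 = 1 carry 1
  0+1+1 = 0 carry 1
  1+0+1 = 0 carry 1
  1+0+1 = 0 carry 1
  1+0+1 = 0 carry 1
  1+1+1 = 1 carry 1
  0+0+1 = 1
  1+1 = 0 carry 1
  0+1+1 = 0 carry 1
  0+1+1 = 0 carry 1
  1+0+1 = 0 carry 1
  0+1+1 = 0 carry 1
  0+1+1 = 0 carry 1
  0+0+1 = 1
  0+1 = 1
  1+0 = 1
  1+1 = 0 carry 1
  0+0+1 = 1
  0+1 = 1
  0+1 = 1
  1+0 = 1
  1+0 = 1
  1+0 = 1
  0+0 = 0
  1+1 = 0 carry 1
  0+1+1 = 0 carry 1
  0+0+1 = 1
  1+1 = 0 carry 1
  1+1+1 = 1 carry 1
  final carry 1

0b11010001111110111000000110000111000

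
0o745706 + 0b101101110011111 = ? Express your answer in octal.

0o1023545

0b101101110011111 = 0o55637 in octal.
Add column by column in base 8, right to left:
  6+7 = 5 carry 1
  0+3+1 = 4
  7+6 = 5 carry 1
  5+5+1 = 3 carry 1
  4+5+1 = 2 carry 1
  7+0+1 = 0 carry 1
  final carry 1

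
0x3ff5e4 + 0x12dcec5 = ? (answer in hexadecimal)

0x16dc4a9

Add column by column in base 16, right to left:
  4+5 = 9
  e+c = a carry 1
  5+e+1 = 4 carry 1
  f+c+1 = c carry 1
  f+d+1 = d carry 1
  3+2+1 = 6
  0+1 = 1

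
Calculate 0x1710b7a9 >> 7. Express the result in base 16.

7 bits is not a whole number of base-16 digits; in binary: 10111000100001011011110101001 >> 7 = 1011100010000101101111.

0x2e216f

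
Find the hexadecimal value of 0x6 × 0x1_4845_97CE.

Multiply each base-16 digit by 6, carrying:
  E×6 = 84 → write 4 carry 5
  C×6+5 = 77 → write D carry 4
  7×6+4 = 46 → write E carry 2
  9×6+2 = 56 → write 8 carry 3
  5×6+3 = 33 → write 1 carry 2
  4×6+2 = 26 → write A carry 1
  8×6+1 = 49 → write 1 carry 3
  4×6+3 = 27 → write B carry 1
  1×6+1 = 7 → write 7

0x7B1A18ED4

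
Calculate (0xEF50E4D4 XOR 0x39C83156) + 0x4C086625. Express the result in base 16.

First 0xEF50E4D4 XOR 0x39C83156 = 0xD698D582.
Add column by column in base 16, right to left:
  2+5 = 7
  8+2 = A
  5+6 = B
  D+6 = 3 carry 1
  8+8+1 = 1 carry 1
  9+0+1 = A
  6+C = 2 carry 1
  D+4+1 = 2 carry 1
  final carry 1

0x122A13BA7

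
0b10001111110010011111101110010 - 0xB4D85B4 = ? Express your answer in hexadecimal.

0b10001111110010011111101110010 = 0x11F93F72 in hexadecimal.
Subtract column by column in base 16:
  2-4 → E (borrow)
  7-B-1 → B (borrow)
  F-5-1 → 9
  3-8 → B (borrow)
  9-D-1 → B (borrow)
  F-4-1 → A
  1-B → 6 (borrow)
  1-0-1 → 0

0x6ABB9BE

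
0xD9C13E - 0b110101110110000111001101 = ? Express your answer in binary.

0xD9C13E = 0b110110011100000100111110 in binary.
Subtract column by column in base 2:
  0-1 → 1 (borrow)
  1-0-1 → 0
  1-1 → 0
  1-1 → 0
  1-0 → 1
  1-0 → 1
  0-1 → 1 (borrow)
  0-1-1 → 0 (borrow)
  1-1-1 → 1 (borrow)
  0-0-1 → 1 (borrow)
  0-0-1 → 1 (borrow)
  0-0-1 → 1 (borrow)
  0-0-1 → 1 (borrow)
  0-1-1 → 0 (borrow)
  1-1-1 → 1 (borrow)
  1-0-1 → 0
  1-1 → 0
  0-1 → 1 (borrow)
  0-1-1 → 0 (borrow)
  1-0-1 → 0
  1-1 → 0
  0-0 → 0
  1-1 → 0
  1-1 → 0

0b100101111101110001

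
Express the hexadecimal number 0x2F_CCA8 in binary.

Expand each hex digit to 4 bits: 2=0010 F=1111 C=1100 C=1100 A=1010 8=1000.

0b1011111100110010101000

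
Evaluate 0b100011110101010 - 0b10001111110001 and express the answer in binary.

Subtract column by column in base 2:
  0-1 → 1 (borrow)
  1-0-1 → 0
  0-0 → 0
  1-0 → 1
  0-1 → 1 (borrow)
  1-1-1 → 1 (borrow)
  0-1-1 → 0 (borrow)
  1-1-1 → 1 (borrow)
  1-1-1 → 1 (borrow)
  1-1-1 → 1 (borrow)
  1-0-1 → 0
  0-0 → 0
  0-0 → 0
  0-1 → 1 (borrow)
  1-0-1 → 0

0b10001110111001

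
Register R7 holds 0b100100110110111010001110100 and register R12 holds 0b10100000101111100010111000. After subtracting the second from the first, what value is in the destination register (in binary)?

0b10000110000111101110111100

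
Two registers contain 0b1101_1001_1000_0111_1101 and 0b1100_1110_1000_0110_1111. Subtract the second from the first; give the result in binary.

Subtract column by column in base 2:
  1-1 → 0
  0-1 → 1 (borrow)
  1-1-1 → 1 (borrow)
  1-1-1 → 1 (borrow)
  1-0-1 → 0
  1-1 → 0
  1-1 → 0
  0-0 → 0
  0-0 → 0
  0-0 → 0
  0-0 → 0
  1-1 → 0
  1-0 → 1
  0-1 → 1 (borrow)
  0-1-1 → 0 (borrow)
  1-1-1 → 1 (borrow)
  1-0-1 → 0
  0-0 → 0
  1-1 → 0
  1-1 → 0

0b1011000000001110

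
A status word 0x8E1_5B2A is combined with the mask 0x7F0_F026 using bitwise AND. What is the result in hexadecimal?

0x0E05022

AND each hex digit independently (no carries):
  8&7=0, E&F=E, 1&0=0, 5&F=5, B&0=0, 2&2=2, A&6=2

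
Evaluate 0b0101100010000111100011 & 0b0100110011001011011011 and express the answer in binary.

0b0100100010000011000011

AND bit by bit (1 only where both bits are 1):
  0101100010000111100011
& 0100110011001011011011
= 0100100010000011000011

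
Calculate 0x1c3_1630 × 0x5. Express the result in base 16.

0x8cf6ef0

Multiply each base-16 digit by 5, carrying:
  0×5 = 0 → write 0
  3×5 = 15 → write f
  6×5 = 30 → write e carry 1
  1×5+1 = 6 → write 6
  3×5 = 15 → write f
  c×5 = 60 → write c carry 3
  1×5+3 = 8 → write 8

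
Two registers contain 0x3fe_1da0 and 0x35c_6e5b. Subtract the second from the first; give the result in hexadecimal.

0xa1af45

Subtract column by column in base 16:
  0-b → 5 (borrow)
  a-5-1 → 4
  d-e → f (borrow)
  1-6-1 → a (borrow)
  e-c-1 → 1
  f-5 → a
  3-3 → 0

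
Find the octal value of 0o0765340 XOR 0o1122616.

XOR each oct digit independently (no carries):
  0^1=1, 7^1=6, 6^2=4, 5^2=7, 3^6=5, 4^1=5, 0^6=6

0o1647556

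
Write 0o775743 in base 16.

0x3FBE3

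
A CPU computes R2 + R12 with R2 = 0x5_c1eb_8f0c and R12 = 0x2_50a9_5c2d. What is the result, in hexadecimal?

0x81294eb39

Add column by column in base 16, right to left:
  c+d = 9 carry 1
  0+2+1 = 3
  f+c = b carry 1
  8+5+1 = e
  b+9 = 4 carry 1
  e+a+1 = 9 carry 1
  1+0+1 = 2
  c+5 = 1 carry 1
  5+2+1 = 8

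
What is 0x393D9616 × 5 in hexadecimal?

Multiply each base-16 digit by 5, carrying:
  6×5 = 30 → write E carry 1
  1×5+1 = 6 → write 6
  6×5 = 30 → write E carry 1
  9×5+1 = 46 → write E carry 2
  D×5+2 = 67 → write 3 carry 4
  3×5+4 = 19 → write 3 carry 1
  9×5+1 = 46 → write E carry 2
  3×5+2 = 17 → write 1 carry 1
  remaining carry: 1

0x11E33EE6E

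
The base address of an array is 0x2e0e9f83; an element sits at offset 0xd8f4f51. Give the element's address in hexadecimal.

Add column by column in base 16, right to left:
  3+1 = 4
  8+5 = d
  f+f = e carry 1
  9+4+1 = e
  e+f = d carry 1
  0+8+1 = 9
  e+d = b carry 1
  2+0+1 = 3

0x3b9deed4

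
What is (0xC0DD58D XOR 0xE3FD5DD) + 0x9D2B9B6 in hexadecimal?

First 0xC0DD58D XOR 0xE3FD5DD = 0x2320050.
Add column by column in base 16, right to left:
  0+6 = 6
  5+B = 0 carry 1
  0+9+1 = A
  0+B = B
  2+2 = 4
  3+D = 0 carry 1
  2+9+1 = C

0xC04BA06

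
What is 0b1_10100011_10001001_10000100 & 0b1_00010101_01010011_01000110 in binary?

AND bit by bit (1 only where both bits are 1):
  1101000111000100110000100
& 1000101010101001101000110
= 1000000010000000100000100

0b1000000010000000100000100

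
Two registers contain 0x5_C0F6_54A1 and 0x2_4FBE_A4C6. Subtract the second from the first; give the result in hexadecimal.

0x37137AFDB

Subtract column by column in base 16:
  1-6 → B (borrow)
  A-C-1 → D (borrow)
  4-4-1 → F (borrow)
  5-A-1 → A (borrow)
  6-E-1 → 7 (borrow)
  F-B-1 → 3
  0-F → 1 (borrow)
  C-4-1 → 7
  5-2 → 3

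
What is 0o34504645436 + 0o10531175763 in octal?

Add column by column in base 8, right to left:
  6+3 = 1 carry 1
  3+6+1 = 2 carry 1
  4+7+1 = 4 carry 1
  5+5+1 = 3 carry 1
  4+7+1 = 4 carry 1
  6+1+1 = 0 carry 1
  4+1+1 = 6
  0+3 = 3
  5+5 = 2 carry 1
  4+0+1 = 5
  3+1 = 4

0o45236043421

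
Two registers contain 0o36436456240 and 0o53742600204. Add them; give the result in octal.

Add column by column in base 8, right to left:
  0+4 = 4
  4+0 = 4
  2+2 = 4
  6+0 = 6
  5+0 = 5
  4+6 = 2 carry 1
  6+2+1 = 1 carry 1
  3+4+1 = 0 carry 1
  4+7+1 = 4 carry 1
  6+3+1 = 2 carry 1
  3+5+1 = 1 carry 1
  final carry 1

0o112401256444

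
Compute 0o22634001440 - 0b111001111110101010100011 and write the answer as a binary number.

0b10010101100010000001100001111101

0o22634001440 = 0b10010110011100000000001100100000 in binary.
Subtract column by column in base 2:
  0-1 → 1 (borrow)
  0-1-1 → 0 (borrow)
  0-0-1 → 1 (borrow)
  0-0-1 → 1 (borrow)
  0-0-1 → 1 (borrow)
  1-1-1 → 1 (borrow)
  0-0-1 → 1 (borrow)
  0-1-1 → 0 (borrow)
  1-0-1 → 0
  1-1 → 0
  0-0 → 0
  0-1 → 1 (borrow)
  0-0-1 → 1 (borrow)
  0-1-1 → 0 (borrow)
  0-1-1 → 0 (borrow)
  0-1-1 → 0 (borrow)
  0-1-1 → 0 (borrow)
  0-1-1 → 0 (borrow)
  0-1-1 → 0 (borrow)
  0-0-1 → 1 (borrow)
  1-0-1 → 0
  1-1 → 0
  1-1 → 0
  0-1 → 1 (borrow)
  0-0-1 → 1 (borrow)
  1-0-1 → 0
  1-0 → 1
  0-0 → 0
  1-0 → 1
  0-0 → 0
  0-0 → 0
  1-0 → 1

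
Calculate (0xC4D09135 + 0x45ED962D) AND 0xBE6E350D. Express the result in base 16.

Add column by column in base 16, right to left:
  5+D = 2 carry 1
  3+2+1 = 6
  1+6 = 7
  9+9 = 2 carry 1
  0+D+1 = E
  D+E = B carry 1
  4+5+1 = A
  C+4 = 0 carry 1
  final carry 1
Sum = 0x10ABE2762; now AND with 0xBE6E350D:
  1&0=0, 0&B=0, A&E=A, B&6=2, E&E=E, 2&3=2, 7&5=5, 6&0=0, 2&D=0

0xA2E2500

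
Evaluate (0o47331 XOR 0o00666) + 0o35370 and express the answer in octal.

0o105147

First 0o47331 XOR 0o00666 = 0o47557.
Add column by column in base 8, right to left:
  7+0 = 7
  5+7 = 4 carry 1
  5+3+1 = 1 carry 1
  7+5+1 = 5 carry 1
  4+3+1 = 0 carry 1
  final carry 1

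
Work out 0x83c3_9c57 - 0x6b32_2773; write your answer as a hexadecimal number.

Subtract column by column in base 16:
  7-3 → 4
  5-7 → e (borrow)
  c-7-1 → 4
  9-2 → 7
  3-2 → 1
  c-3 → 9
  3-b → 8 (borrow)
  8-6-1 → 1

0x189174e4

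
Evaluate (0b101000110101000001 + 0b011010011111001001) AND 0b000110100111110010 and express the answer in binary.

0b10000100000010

Add column by column in base 2, right to left:
  1+1 = 0 carry 1
  0+0+1 = 1
  0+0 = 0
  0+1 = 1
  0+0 = 0
  0+0 = 0
  1+1 = 0 carry 1
  0+1+1 = 0 carry 1
  1+1+1 = 1 carry 1
  0+1+1 = 0 carry 1
  1+1+1 = 1 carry 1
  1+0+1 = 0 carry 1
  0+0+1 = 1
  0+1 = 1
  0+0 = 0
  1+1 = 0 carry 1
  0+1+1 = 0 carry 1
  1+0+1 = 0 carry 1
  final carry 1
Sum = 0b1000011010100001010; now AND with 0b000110100111110010:
  1000011010100001010
& 0000110100111110010
= 0000010000100000010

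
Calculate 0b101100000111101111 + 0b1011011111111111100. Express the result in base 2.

0b10001000000111101011

Add column by column in base 2, right to left:
  1+0 = 1
  1+0 = 1
  1+1 = 0 carry 1
  1+1+1 = 1 carry 1
  0+1+1 = 0 carry 1
  1+1+1 = 1 carry 1
  1+1+1 = 1 carry 1
  1+1+1 = 1 carry 1
  1+1+1 = 1 carry 1
  0+1+1 = 0 carry 1
  0+1+1 = 0 carry 1
  0+1+1 = 0 carry 1
  0+1+1 = 0 carry 1
  0+1+1 = 0 carry 1
  1+0+1 = 0 carry 1
  1+1+1 = 1 carry 1
  0+1+1 = 0 carry 1
  1+0+1 = 0 carry 1
  0+1+1 = 0 carry 1
  final carry 1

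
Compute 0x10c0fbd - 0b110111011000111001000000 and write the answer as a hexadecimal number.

0x2e817d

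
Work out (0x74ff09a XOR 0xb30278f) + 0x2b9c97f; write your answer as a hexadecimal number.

First 0x74ff09a XOR 0xb30278f = 0xc7fd715.
Add column by column in base 16, right to left:
  5+f = 4 carry 1
  1+7+1 = 9
  7+9 = 0 carry 1
  d+c+1 = a carry 1
  f+9+1 = 9 carry 1
  7+b+1 = 3 carry 1
  c+2+1 = f

0xf39a094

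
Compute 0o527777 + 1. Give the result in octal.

0o530000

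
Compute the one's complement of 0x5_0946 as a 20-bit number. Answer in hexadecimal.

Each hex digit d becomes F−d:
  5→A, 0→F, 9→6, 4→B, 6→9

0xAF6B9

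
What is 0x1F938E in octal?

Expand each hex digit to 4 bits: 1=0001 F=1111 9=1001 3=0011 8=1000 E=1110.
Group the bits in threes: 111 111 001 001 110 001 110 → 7711616.

0o7711616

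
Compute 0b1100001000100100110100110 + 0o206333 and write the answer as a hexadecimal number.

0x1855681

0b1100001000100100110100110 = 0x18449a6 in hexadecimal.
0o206333 = 0x10cdb in hexadecimal.
Add column by column in base 16, right to left:
  6+b = 1 carry 1
  a+d+1 = 8 carry 1
  9+c+1 = 6 carry 1
  4+0+1 = 5
  4+1 = 5
  8+0 = 8
  1+0 = 1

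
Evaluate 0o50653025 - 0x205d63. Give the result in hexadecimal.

0o50653025 = 0xa35615 in hexadecimal.
Subtract column by column in base 16:
  5-3 → 2
  1-6 → b (borrow)
  6-d-1 → 8 (borrow)
  5-5-1 → f (borrow)
  3-0-1 → 2
  a-2 → 8

0x82f8b2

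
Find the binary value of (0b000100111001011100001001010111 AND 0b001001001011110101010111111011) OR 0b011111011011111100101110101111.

0b000100111001011100001001010111 AND 0b001001001011110101010111111011 = 0b000000001001010100000001010011.
Then OR with 0b011111011011111100101110101111.

0b11111011011111100101111111111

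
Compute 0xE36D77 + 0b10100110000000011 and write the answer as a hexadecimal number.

0xE4B97A

0b10100110000000011 = 0x14C03 in hexadecimal.
Add column by column in base 16, right to left:
  7+3 = A
  7+0 = 7
  D+C = 9 carry 1
  6+4+1 = B
  3+1 = 4
  E+0 = E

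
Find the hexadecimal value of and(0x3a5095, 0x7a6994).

AND each hex digit independently (no carries):
  3&7=3, a&a=a, 5&6=4, 0&9=0, 9&9=9, 5&4=4

0x3a4094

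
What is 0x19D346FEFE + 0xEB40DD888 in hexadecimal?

0x288754D786

Add column by column in base 16, right to left:
  E+8 = 6 carry 1
  F+8+1 = 8 carry 1
  E+8+1 = 7 carry 1
  F+D+1 = D carry 1
  6+D+1 = 4 carry 1
  4+0+1 = 5
  3+4 = 7
  D+B = 8 carry 1
  9+E+1 = 8 carry 1
  1+0+1 = 2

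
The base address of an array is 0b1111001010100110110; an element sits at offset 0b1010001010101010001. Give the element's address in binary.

Add column by column in base 2, right to left:
  0+1 = 1
  1+0 = 1
  1+0 = 1
  0+0 = 0
  1+1 = 0 carry 1
  1+0+1 = 0 carry 1
  0+1+1 = 0 carry 1
  0+0+1 = 1
  1+1 = 0 carry 1
  0+0+1 = 1
  1+1 = 0 carry 1
  0+0+1 = 1
  1+1 = 0 carry 1
  0+0+1 = 1
  0+0 = 0
  1+0 = 1
  1+1 = 0 carry 1
  1+0+1 = 0 carry 1
  1+1+1 = 1 carry 1
  final carry 1

0b11001010101010000111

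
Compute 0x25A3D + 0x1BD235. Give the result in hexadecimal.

0x1E2C72

Add column by column in base 16, right to left:
  D+5 = 2 carry 1
  3+3+1 = 7
  A+2 = C
  5+D = 2 carry 1
  2+B+1 = E
  0+1 = 1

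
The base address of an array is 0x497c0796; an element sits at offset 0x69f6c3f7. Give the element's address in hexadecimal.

Add column by column in base 16, right to left:
  6+7 = d
  9+f = 8 carry 1
  7+3+1 = b
  0+c = c
  c+6 = 2 carry 1
  7+f+1 = 7 carry 1
  9+9+1 = 3 carry 1
  4+6+1 = b

0xb372cb8d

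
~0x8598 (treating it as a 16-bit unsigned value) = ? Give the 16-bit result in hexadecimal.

0x7A67

Each hex digit d becomes F−d:
  8→7, 5→A, 9→6, 8→7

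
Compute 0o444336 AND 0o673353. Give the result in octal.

0o440312

AND each oct digit independently (no carries):
  4&6=4, 4&7=4, 4&3=0, 3&3=3, 3&5=1, 6&3=2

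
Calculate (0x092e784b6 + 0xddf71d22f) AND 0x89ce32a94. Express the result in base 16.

0x810410284

Add column by column in base 16, right to left:
  6+f = 5 carry 1
  b+2+1 = e
  4+2 = 6
  8+d = 5 carry 1
  7+1+1 = 9
  e+7 = 5 carry 1
  2+f+1 = 2 carry 1
  9+d+1 = 7 carry 1
  0+d+1 = e
Sum = 0xe725956e5; now AND with 0x89ce32a94:
  e&8=8, 7&9=1, 2&c=0, 5&e=4, 9&3=1, 5&2=0, 6&a=2, e&9=8, 5&4=4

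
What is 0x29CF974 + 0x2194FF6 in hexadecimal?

0x4B6496A

Add column by column in base 16, right to left:
  4+6 = A
  7+F = 6 carry 1
  9+F+1 = 9 carry 1
  F+4+1 = 4 carry 1
  C+9+1 = 6 carry 1
  9+1+1 = B
  2+2 = 4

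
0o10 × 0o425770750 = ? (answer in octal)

0o4257707500

Multiply each base-8 digit by 8, carrying:
  0×8 = 0 → write 0
  5×8 = 40 → write 0 carry 5
  7×8+5 = 61 → write 5 carry 7
  0×8+7 = 7 → write 7
  7×8 = 56 → write 0 carry 7
  7×8+7 = 63 → write 7 carry 7
  5×8+7 = 47 → write 7 carry 5
  2×8+5 = 21 → write 5 carry 2
  4×8+2 = 34 → write 2 carry 4
  remaining carry: 4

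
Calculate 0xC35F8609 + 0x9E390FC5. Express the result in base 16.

Add column by column in base 16, right to left:
  9+5 = E
  0+C = C
  6+F = 5 carry 1
  8+0+1 = 9
  F+9 = 8 carry 1
  5+3+1 = 9
  3+E = 1 carry 1
  C+9+1 = 6 carry 1
  final carry 1

0x1619895CE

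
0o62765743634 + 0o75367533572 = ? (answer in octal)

0o160355477426

Add column by column in base 8, right to left:
  4+2 = 6
  3+7 = 2 carry 1
  6+5+1 = 4 carry 1
  3+3+1 = 7
  4+3 = 7
  7+5 = 4 carry 1
  5+7+1 = 5 carry 1
  6+6+1 = 5 carry 1
  7+3+1 = 3 carry 1
  2+5+1 = 0 carry 1
  6+7+1 = 6 carry 1
  final carry 1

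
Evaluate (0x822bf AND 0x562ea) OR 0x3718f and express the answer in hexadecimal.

0x373af

0x822bf AND 0x562ea = 0x022aa.
Then OR with 0x3718f.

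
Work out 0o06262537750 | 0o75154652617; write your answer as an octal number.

0o77376777757

OR each oct digit independently (no carries):
  0|7=7, 6|5=7, 2|1=3, 6|5=7, 2|4=6, 5|6=7, 3|5=7, 7|2=7, 7|6=7, 5|1=5, 0|7=7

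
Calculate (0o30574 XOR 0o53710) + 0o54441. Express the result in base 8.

First 0o30574 XOR 0o53710 = 0o63264.
Add column by column in base 8, right to left:
  4+1 = 5
  6+4 = 2 carry 1
  2+4+1 = 7
  3+4 = 7
  6+5 = 3 carry 1
  final carry 1

0o137725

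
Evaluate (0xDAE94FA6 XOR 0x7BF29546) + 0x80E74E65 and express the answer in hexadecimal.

0x122032945

First 0xDAE94FA6 XOR 0x7BF29546 = 0xA11BDAE0.
Add column by column in base 16, right to left:
  0+5 = 5
  E+6 = 4 carry 1
  A+E+1 = 9 carry 1
  D+4+1 = 2 carry 1
  B+7+1 = 3 carry 1
  1+E+1 = 0 carry 1
  1+0+1 = 2
  A+8 = 2 carry 1
  final carry 1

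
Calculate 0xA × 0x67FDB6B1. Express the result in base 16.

Multiply each base-16 digit by 10, carrying:
  1×10 = 10 → write A
  B×10 = 110 → write E carry 6
  6×10+6 = 66 → write 2 carry 4
  B×10+4 = 114 → write 2 carry 7
  D×10+7 = 137 → write 9 carry 8
  F×10+8 = 158 → write E carry 9
  7×10+9 = 79 → write F carry 4
  6×10+4 = 64 → write 0 carry 4
  remaining carry: 4

0x40FE922EA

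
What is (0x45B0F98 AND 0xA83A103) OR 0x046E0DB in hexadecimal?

0x47E1DB

0x45B0F98 AND 0xA83A103 = 0x0030100.
Then OR with 0x046E0DB.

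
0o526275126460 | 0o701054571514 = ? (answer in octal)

0o727275577574

OR each oct digit independently (no carries):
  5|7=7, 2|0=2, 6|1=7, 2|0=2, 7|5=7, 5|4=5, 1|5=5, 2|7=7, 6|1=7, 4|5=5, 6|1=7, 0|4=4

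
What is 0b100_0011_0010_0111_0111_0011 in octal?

0o20623563

Group the bits in threes: 010 000 110 010 011 101 110 011 → 20623563.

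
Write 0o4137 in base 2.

Each octal digit is 3 bits: 4=100 1=001 3=011 7=111.

0b100001011111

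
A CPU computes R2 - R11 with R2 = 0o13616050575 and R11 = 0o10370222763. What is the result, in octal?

0o3225625612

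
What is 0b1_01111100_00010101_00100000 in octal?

0o137012440

Group the bits in threes: 001 011 111 000 001 010 100 100 000 → 137012440.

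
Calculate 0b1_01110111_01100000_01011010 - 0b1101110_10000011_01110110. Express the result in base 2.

0b1000010001101110011100100

Subtract column by column in base 2:
  0-0 → 0
  1-1 → 0
  0-1 → 1 (borrow)
  1-0-1 → 0
  1-1 → 0
  0-1 → 1 (borrow)
  1-1-1 → 1 (borrow)
  0-0-1 → 1 (borrow)
  0-1-1 → 0 (borrow)
  0-1-1 → 0 (borrow)
  0-0-1 → 1 (borrow)
  0-0-1 → 1 (borrow)
  0-0-1 → 1 (borrow)
  1-0-1 → 0
  1-0 → 1
  0-1 → 1 (borrow)
  1-0-1 → 0
  1-1 → 0
  1-1 → 0
  0-1 → 1 (borrow)
  1-0-1 → 0
  1-1 → 0
  1-1 → 0
  0-0 → 0
  1-0 → 1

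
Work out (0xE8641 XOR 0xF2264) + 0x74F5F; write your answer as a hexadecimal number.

0x8F384

First 0xE8641 XOR 0xF2264 = 0x1A425.
Add column by column in base 16, right to left:
  5+F = 4 carry 1
  2+5+1 = 8
  4+F = 3 carry 1
  A+4+1 = F
  1+7 = 8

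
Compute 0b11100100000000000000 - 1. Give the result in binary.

0b11100011111111111111

The trailing 14 digits are 0, so subtracting 1 borrows through: they become 1 and the next digit up decrements.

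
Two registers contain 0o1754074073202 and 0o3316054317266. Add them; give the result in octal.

0o5272150412470

Add column by column in base 8, right to left:
  2+6 = 0 carry 1
  0+6+1 = 7
  2+2 = 4
  3+7 = 2 carry 1
  7+1+1 = 1 carry 1
  0+3+1 = 4
  4+4 = 0 carry 1
  7+5+1 = 5 carry 1
  0+0+1 = 1
  4+6 = 2 carry 1
  5+1+1 = 7
  7+3 = 2 carry 1
  1+3+1 = 5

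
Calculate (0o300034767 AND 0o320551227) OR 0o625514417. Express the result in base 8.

0o300034767 AND 0o320551227 = 0o300010227.
Then OR with 0o625514417.

0o725514637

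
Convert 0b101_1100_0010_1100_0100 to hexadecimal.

0x5C2C4

Group the bits into nibbles: 0101 1100 0010 1100 0100 → 5C2C4.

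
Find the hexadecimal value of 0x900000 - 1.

0x8FFFFF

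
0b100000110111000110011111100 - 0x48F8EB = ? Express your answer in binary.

0b11110100101001010000010001

0x48F8EB = 0b10010001111100011101011 in binary.
Subtract column by column in base 2:
  0-1 → 1 (borrow)
  0-1-1 → 0 (borrow)
  1-0-1 → 0
  1-1 → 0
  1-0 → 1
  1-1 → 0
  1-1 → 0
  1-1 → 0
  0-0 → 0
  0-0 → 0
  1-0 → 1
  1-1 → 0
  0-1 → 1 (borrow)
  0-1-1 → 0 (borrow)
  0-1-1 → 0 (borrow)
  1-1-1 → 1 (borrow)
  1-0-1 → 0
  1-0 → 1
  0-0 → 0
  1-1 → 0
  1-0 → 1
  0-0 → 0
  0-1 → 1 (borrow)
  0-0-1 → 1 (borrow)
  0-0-1 → 1 (borrow)
  0-0-1 → 1 (borrow)
  1-0-1 → 0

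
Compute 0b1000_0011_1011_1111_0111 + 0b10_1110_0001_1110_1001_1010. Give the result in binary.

Add column by column in base 2, right to left:
  1+0 = 1
  1+1 = 0 carry 1
  1+0+1 = 0 carry 1
  0+1+1 = 0 carry 1
  1+1+1 = 1 carry 1
  1+0+1 = 0 carry 1
  1+0+1 = 0 carry 1
  1+1+1 = 1 carry 1
  1+0+1 = 0 carry 1
  1+1+1 = 1 carry 1
  0+1+1 = 0 carry 1
  1+1+1 = 1 carry 1
  1+1+1 = 1 carry 1
  1+0+1 = 0 carry 1
  0+0+1 = 1
  0+0 = 0
  0+0 = 0
  0+1 = 1
  0+1 = 1
  1+1 = 0 carry 1
  0+0+1 = 1
  0+1 = 1

0b1101100101101010010001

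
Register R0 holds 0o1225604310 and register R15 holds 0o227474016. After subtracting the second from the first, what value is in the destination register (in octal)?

0o776110272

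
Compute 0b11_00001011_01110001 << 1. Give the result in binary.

0b1100001011011100010

Left shift by 1: append 1 zero bit.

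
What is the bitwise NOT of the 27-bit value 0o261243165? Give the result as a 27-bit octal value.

0o516534612

Each oct digit d becomes 7−d:
  2→5, 6→1, 1→6, 2→5, 4→3, 3→4, 1→6, 6→1, 5→2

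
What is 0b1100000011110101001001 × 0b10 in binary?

Multiply each base-2 digit by 2, carrying:
  1×2 = 2 → write 0 carry 1
  0×2+1 = 1 → write 1
  0×2 = 0 → write 0
  1×2 = 2 → write 0 carry 1
  0×2+1 = 1 → write 1
  0×2 = 0 → write 0
  1×2 = 2 → write 0 carry 1
  0×2+1 = 1 → write 1
  1×2 = 2 → write 0 carry 1
  0×2+1 = 1 → write 1
  1×2 = 2 → write 0 carry 1
  1×2+1 = 3 → write 1 carry 1
  1×2+1 = 3 → write 1 carry 1
  1×2+1 = 3 → write 1 carry 1
  0×2+1 = 1 → write 1
  0×2 = 0 → write 0
  0×2 = 0 → write 0
  0×2 = 0 → write 0
  0×2 = 0 → write 0
  0×2 = 0 → write 0
  1×2 = 2 → write 0 carry 1
  1×2+1 = 3 → write 1 carry 1
  remaining carry: 1

0b11000000111101010010010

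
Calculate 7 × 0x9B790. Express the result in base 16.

Multiply each base-16 digit by 7, carrying:
  0×7 = 0 → write 0
  9×7 = 63 → write F carry 3
  7×7+3 = 52 → write 4 carry 3
  B×7+3 = 80 → write 0 carry 5
  9×7+5 = 68 → write 4 carry 4
  remaining carry: 4

0x4404F0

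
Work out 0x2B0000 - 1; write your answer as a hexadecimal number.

The trailing 4 digits are 0, so subtracting 1 borrows through: they become F and the next digit up decrements.

0x2AFFFF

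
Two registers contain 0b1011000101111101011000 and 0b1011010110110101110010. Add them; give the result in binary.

Add column by column in base 2, right to left:
  0+0 = 0
  0+1 = 1
  0+0 = 0
  1+0 = 1
  1+1 = 0 carry 1
  0+1+1 = 0 carry 1
  1+1+1 = 1 carry 1
  0+0+1 = 1
  1+1 = 0 carry 1
  1+0+1 = 0 carry 1
  1+1+1 = 1 carry 1
  1+1+1 = 1 carry 1
  1+0+1 = 0 carry 1
  0+1+1 = 0 carry 1
  1+1+1 = 1 carry 1
  0+0+1 = 1
  0+1 = 1
  0+0 = 0
  1+1 = 0 carry 1
  1+1+1 = 1 carry 1
  0+0+1 = 1
  1+1 = 0 carry 1
  final carry 1

0b10110011100110011001010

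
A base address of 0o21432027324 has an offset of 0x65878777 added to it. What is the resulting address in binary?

0b11110001111011111011011001001011

0o21432027324 = 0b10001100011010000010111011010100 in binary.
0x65878777 = 0b1100101100001111000011101110111 in binary.
Add column by column in base 2, right to left:
  0+1 = 1
  0+1 = 1
  1+1 = 0 carry 1
  0+0+1 = 1
  1+1 = 0 carry 1
  0+1+1 = 0 carry 1
  1+1+1 = 1 carry 1
  1+0+1 = 0 carry 1
  0+1+1 = 0 carry 1
  1+1+1 = 1 carry 1
  1+1+1 = 1 carry 1
  1+0+1 = 0 carry 1
  0+0+1 = 1
  1+0 = 1
  0+0 = 0
  0+1 = 1
  0+1 = 1
  0+1 = 1
  0+1 = 1
  1+0 = 1
  0+0 = 0
  1+0 = 1
  1+0 = 1
  0+1 = 1
  0+1 = 1
  0+0 = 0
  1+1 = 0 carry 1
  1+0+1 = 0 carry 1
  0+0+1 = 1
  0+1 = 1
  0+1 = 1
  1+0 = 1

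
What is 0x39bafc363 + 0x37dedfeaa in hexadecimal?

0x7199dc20d

Add column by column in base 16, right to left:
  3+a = d
  6+a = 0 carry 1
  3+e+1 = 2 carry 1
  c+f+1 = c carry 1
  f+d+1 = d carry 1
  a+e+1 = 9 carry 1
  b+d+1 = 9 carry 1
  9+7+1 = 1 carry 1
  3+3+1 = 7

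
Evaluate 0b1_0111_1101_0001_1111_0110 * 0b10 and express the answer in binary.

0b1011111010001111101100

Multiply each base-2 digit by 2, carrying:
  0×2 = 0 → write 0
  1×2 = 2 → write 0 carry 1
  1×2+1 = 3 → write 1 carry 1
  0×2+1 = 1 → write 1
  1×2 = 2 → write 0 carry 1
  1×2+1 = 3 → write 1 carry 1
  1×2+1 = 3 → write 1 carry 1
  1×2+1 = 3 → write 1 carry 1
  1×2+1 = 3 → write 1 carry 1
  0×2+1 = 1 → write 1
  0×2 = 0 → write 0
  0×2 = 0 → write 0
  1×2 = 2 → write 0 carry 1
  0×2+1 = 1 → write 1
  1×2 = 2 → write 0 carry 1
  1×2+1 = 3 → write 1 carry 1
  1×2+1 = 3 → write 1 carry 1
  1×2+1 = 3 → write 1 carry 1
  1×2+1 = 3 → write 1 carry 1
  0×2+1 = 1 → write 1
  1×2 = 2 → write 0 carry 1
  remaining carry: 1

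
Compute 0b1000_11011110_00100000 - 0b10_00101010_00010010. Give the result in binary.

0b1101011010000001110

Subtract column by column in base 2:
  0-0 → 0
  0-1 → 1 (borrow)
  0-0-1 → 1 (borrow)
  0-0-1 → 1 (borrow)
  0-1-1 → 0 (borrow)
  1-0-1 → 0
  0-0 → 0
  0-0 → 0
  0-0 → 0
  1-1 → 0
  1-0 → 1
  1-1 → 0
  1-0 → 1
  0-1 → 1 (borrow)
  1-0-1 → 0
  1-0 → 1
  0-0 → 0
  0-1 → 1 (borrow)
  0-0-1 → 1 (borrow)
  1-0-1 → 0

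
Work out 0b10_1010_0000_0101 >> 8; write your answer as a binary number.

0b101010

Right shift by 8: drop the 8 least-significant bits.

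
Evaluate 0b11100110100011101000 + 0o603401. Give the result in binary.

0b100010110111111101001

0o603401 = 0b110000011100000001 in binary.
Add column by column in base 2, right to left:
  0+1 = 1
  0+0 = 0
  0+0 = 0
  1+0 = 1
  0+0 = 0
  1+0 = 1
  1+0 = 1
  1+0 = 1
  0+1 = 1
  0+1 = 1
  0+1 = 1
  1+0 = 1
  0+0 = 0
  1+0 = 1
  1+0 = 1
  0+0 = 0
  0+1 = 1
  1+1 = 0 carry 1
  1+0+1 = 0 carry 1
  1+0+1 = 0 carry 1
  final carry 1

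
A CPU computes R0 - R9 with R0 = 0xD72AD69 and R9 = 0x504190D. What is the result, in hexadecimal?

0x86E945C

Subtract column by column in base 16:
  9-D → C (borrow)
  6-0-1 → 5
  D-9 → 4
  A-1 → 9
  2-4 → E (borrow)
  7-0-1 → 6
  D-5 → 8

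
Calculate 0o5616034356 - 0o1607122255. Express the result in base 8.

0o4006712101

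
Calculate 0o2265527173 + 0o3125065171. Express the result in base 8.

Add column by column in base 8, right to left:
  3+1 = 4
  7+7 = 6 carry 1
  1+1+1 = 3
  7+5 = 4 carry 1
  2+6+1 = 1 carry 1
  5+0+1 = 6
  5+5 = 2 carry 1
  6+2+1 = 1 carry 1
  2+1+1 = 4
  2+3 = 5

0o5412614364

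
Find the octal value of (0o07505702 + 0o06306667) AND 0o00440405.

0o401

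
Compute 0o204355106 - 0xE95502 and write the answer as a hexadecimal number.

0o204355106 = 0x211DA46 in hexadecimal.
Subtract column by column in base 16:
  6-2 → 4
  4-0 → 4
  A-5 → 5
  D-5 → 8
  1-9 → 8 (borrow)
  1-E-1 → 2 (borrow)
  2-0-1 → 1

0x1288544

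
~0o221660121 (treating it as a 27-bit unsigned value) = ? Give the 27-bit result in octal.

Each oct digit d becomes 7−d:
  2→5, 2→5, 1→6, 6→1, 6→1, 0→7, 1→6, 2→5, 1→6

0o556117656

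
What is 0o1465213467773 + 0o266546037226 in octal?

0o1753761527221

Add column by column in base 8, right to left:
  3+6 = 1 carry 1
  7+2+1 = 2 carry 1
  7+2+1 = 2 carry 1
  7+7+1 = 7 carry 1
  6+3+1 = 2 carry 1
  4+0+1 = 5
  3+6 = 1 carry 1
  1+4+1 = 6
  2+5 = 7
  5+6 = 3 carry 1
  6+6+1 = 5 carry 1
  4+2+1 = 7
  1+0 = 1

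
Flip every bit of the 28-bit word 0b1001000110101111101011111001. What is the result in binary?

Invert each bit: 1001000110101111101011111001 → 0110111001010000010100000110.

0b0110111001010000010100000110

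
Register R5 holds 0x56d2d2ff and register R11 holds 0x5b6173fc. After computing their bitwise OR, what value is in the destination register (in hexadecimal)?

0x5ff3f3ff

OR each hex digit independently (no carries):
  5|5=5, 6|b=f, d|6=f, 2|1=3, d|7=f, 2|3=3, f|f=f, f|c=f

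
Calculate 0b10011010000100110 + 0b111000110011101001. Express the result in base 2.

Add column by column in base 2, right to left:
  0+1 = 1
  1+0 = 1
  1+0 = 1
  0+1 = 1
  0+0 = 0
  1+1 = 0 carry 1
  0+1+1 = 0 carry 1
  0+1+1 = 0 carry 1
  0+0+1 = 1
  0+0 = 0
  1+1 = 0 carry 1
  0+1+1 = 0 carry 1
  1+0+1 = 0 carry 1
  1+0+1 = 0 carry 1
  0+0+1 = 1
  0+1 = 1
  1+1 = 0 carry 1
  0+1+1 = 0 carry 1
  final carry 1

0b1001100000100001111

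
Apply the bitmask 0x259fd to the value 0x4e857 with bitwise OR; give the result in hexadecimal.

0x6f9ff

OR each hex digit independently (no carries):
  4|2=6, e|5=f, 8|9=9, 5|f=f, 7|d=f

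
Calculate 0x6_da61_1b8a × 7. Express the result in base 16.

0x2ff8a7c0c6

Multiply each base-16 digit by 7, carrying:
  a×7 = 70 → write 6 carry 4
  8×7+4 = 60 → write c carry 3
  b×7+3 = 80 → write 0 carry 5
  1×7+5 = 12 → write c
  1×7 = 7 → write 7
  6×7 = 42 → write a carry 2
  a×7+2 = 72 → write 8 carry 4
  d×7+4 = 95 → write f carry 5
  6×7+5 = 47 → write f carry 2
  remaining carry: 2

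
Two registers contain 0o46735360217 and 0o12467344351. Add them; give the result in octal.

Add column by column in base 8, right to left:
  7+1 = 0 carry 1
  1+5+1 = 7
  2+3 = 5
  0+4 = 4
  6+4 = 2 carry 1
  3+3+1 = 7
  5+7 = 4 carry 1
  3+6+1 = 2 carry 1
  7+4+1 = 4 carry 1
  6+2+1 = 1 carry 1
  4+1+1 = 6

0o61424724570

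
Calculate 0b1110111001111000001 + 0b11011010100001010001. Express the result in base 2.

0b101010001110000010010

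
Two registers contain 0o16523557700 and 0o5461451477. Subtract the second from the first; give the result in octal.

0o11042106201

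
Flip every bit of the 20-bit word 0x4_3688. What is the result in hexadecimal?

Each hex digit d becomes f−d:
  4→b, 3→c, 6→9, 8→7, 8→7

0xbc977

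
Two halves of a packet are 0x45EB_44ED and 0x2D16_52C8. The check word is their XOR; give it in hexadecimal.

0x68FD1625

XOR each hex digit independently (no carries):
  4^2=6, 5^D=8, E^1=F, B^6=D, 4^5=1, 4^2=6, E^C=2, D^8=5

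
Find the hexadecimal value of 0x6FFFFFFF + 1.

The trailing 7 digits are F (max in base 16), so adding 1 cascades: they roll to 0 and the next digit up increments.

0x70000000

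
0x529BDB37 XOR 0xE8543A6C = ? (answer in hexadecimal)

0xBACFE15B

XOR each hex digit independently (no carries):
  5^E=B, 2^8=A, 9^5=C, B^4=F, D^3=E, B^A=1, 3^6=5, 7^C=B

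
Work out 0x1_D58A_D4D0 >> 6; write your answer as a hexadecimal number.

6 bits is not a whole number of base-16 digits; in binary: 111010101100010101101010011010000 >> 6 = 111010101100010101101010011.

0x7562B53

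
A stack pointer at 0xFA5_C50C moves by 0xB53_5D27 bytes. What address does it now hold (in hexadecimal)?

0x1AF92233

Add column by column in base 16, right to left:
  C+7 = 3 carry 1
  0+2+1 = 3
  5+D = 2 carry 1
  C+5+1 = 2 carry 1
  5+3+1 = 9
  A+5 = F
  F+B = A carry 1
  final carry 1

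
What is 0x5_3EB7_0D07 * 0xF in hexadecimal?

Multiply each base-16 digit by 15, carrying:
  7×15 = 105 → write 9 carry 6
  0×15+6 = 6 → write 6
  D×15 = 195 → write 3 carry 12
  0×15+12 = 12 → write C
  7×15 = 105 → write 9 carry 6
  B×15+6 = 171 → write B carry 10
  E×15+10 = 220 → write C carry 13
  3×15+13 = 58 → write A carry 3
  5×15+3 = 78 → write E carry 4
  remaining carry: 4

0x4EACB9C369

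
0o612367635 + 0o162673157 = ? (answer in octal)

Add column by column in base 8, right to left:
  5+7 = 4 carry 1
  3+5+1 = 1 carry 1
  6+1+1 = 0 carry 1
  7+3+1 = 3 carry 1
  6+7+1 = 6 carry 1
  3+6+1 = 2 carry 1
  2+2+1 = 5
  1+6 = 7
  6+1 = 7

0o775263014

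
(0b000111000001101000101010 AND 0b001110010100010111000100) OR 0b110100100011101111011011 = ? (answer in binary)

0b000111000001101000101010 AND 0b001110010100010111000100 = 0b000110000000000000000000.
Then OR with 0b110100100011101111011011.

0b110110100011101111011011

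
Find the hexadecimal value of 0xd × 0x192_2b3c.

0x146c320c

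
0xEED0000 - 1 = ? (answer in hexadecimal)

The trailing 4 digits are 0, so subtracting 1 borrows through: they become F and the next digit up decrements.

0xEECFFFF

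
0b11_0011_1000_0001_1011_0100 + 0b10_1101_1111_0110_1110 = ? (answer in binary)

0b1101100110000100100010

Add column by column in base 2, right to left:
  0+0 = 0
  0+1 = 1
  1+1 = 0 carry 1
  0+1+1 = 0 carry 1
  1+0+1 = 0 carry 1
  1+1+1 = 1 carry 1
  0+1+1 = 0 carry 1
  1+0+1 = 0 carry 1
  1+1+1 = 1 carry 1
  0+1+1 = 0 carry 1
  0+1+1 = 0 carry 1
  0+1+1 = 0 carry 1
  0+1+1 = 0 carry 1
  0+0+1 = 1
  0+1 = 1
  1+1 = 0 carry 1
  1+0+1 = 0 carry 1
  1+1+1 = 1 carry 1
  0+0+1 = 1
  0+0 = 0
  1+0 = 1
  1+0 = 1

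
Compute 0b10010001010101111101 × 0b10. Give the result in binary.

0b100100010101011111010

Multiply each base-2 digit by 2, carrying:
  1×2 = 2 → write 0 carry 1
  0×2+1 = 1 → write 1
  1×2 = 2 → write 0 carry 1
  1×2+1 = 3 → write 1 carry 1
  1×2+1 = 3 → write 1 carry 1
  1×2+1 = 3 → write 1 carry 1
  1×2+1 = 3 → write 1 carry 1
  0×2+1 = 1 → write 1
  1×2 = 2 → write 0 carry 1
  0×2+1 = 1 → write 1
  1×2 = 2 → write 0 carry 1
  0×2+1 = 1 → write 1
  1×2 = 2 → write 0 carry 1
  0×2+1 = 1 → write 1
  0×2 = 0 → write 0
  0×2 = 0 → write 0
  1×2 = 2 → write 0 carry 1
  0×2+1 = 1 → write 1
  0×2 = 0 → write 0
  1×2 = 2 → write 0 carry 1
  remaining carry: 1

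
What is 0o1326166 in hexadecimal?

Each octal digit is 3 bits: 1=001 3=011 2=010 6=110 1=001 6=110 6=110.
Group the bits into nibbles: 0101 1010 1100 0111 0110 → 5AC76.

0x5AC76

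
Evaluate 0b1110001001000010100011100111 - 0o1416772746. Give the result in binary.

0o1416772746 = 0b1100001110111111010111100110 in binary.
Subtract column by column in base 2:
  1-0 → 1
  1-1 → 0
  1-1 → 0
  0-0 → 0
  0-0 → 0
  1-1 → 0
  1-1 → 0
  1-1 → 0
  0-1 → 1 (borrow)
  0-0-1 → 1 (borrow)
  0-1-1 → 0 (borrow)
  1-0-1 → 0
  0-1 → 1 (borrow)
  1-1-1 → 1 (borrow)
  0-1-1 → 0 (borrow)
  0-1-1 → 0 (borrow)
  0-1-1 → 0 (borrow)
  0-1-1 → 0 (borrow)
  1-0-1 → 0
  0-1 → 1 (borrow)
  0-1-1 → 0 (borrow)
  1-1-1 → 1 (borrow)
  0-0-1 → 1 (borrow)
  0-0-1 → 1 (borrow)
  0-0-1 → 1 (borrow)
  1-0-1 → 0
  1-1 → 0
  1-1 → 0

0b1111010000011001100000001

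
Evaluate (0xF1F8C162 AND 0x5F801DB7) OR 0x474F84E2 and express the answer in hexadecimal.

0xF1F8C162 AND 0x5F801DB7 = 0x51800122.
Then OR with 0x474F84E2.

0x57CF85E2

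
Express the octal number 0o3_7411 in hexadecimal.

0x3F09

Each octal digit is 3 bits: 3=011 7=111 4=100 1=001 1=001.
Group the bits into nibbles: 0011 1111 0000 1001 → 3F09.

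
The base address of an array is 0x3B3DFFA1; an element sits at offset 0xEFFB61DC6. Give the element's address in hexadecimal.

0xF3AF41D67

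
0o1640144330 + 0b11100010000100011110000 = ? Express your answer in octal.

0b11100010000100011110000 = 0o34204360 in octal.
Add column by column in base 8, right to left:
  0+0 = 0
  3+6 = 1 carry 1
  3+3+1 = 7
  4+4 = 0 carry 1
  4+0+1 = 5
  1+2 = 3
  0+4 = 4
  4+3 = 7
  6+0 = 6
  1+0 = 1

0o1674350710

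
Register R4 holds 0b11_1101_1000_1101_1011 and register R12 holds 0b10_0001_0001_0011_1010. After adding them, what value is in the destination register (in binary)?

0b1011110101000010101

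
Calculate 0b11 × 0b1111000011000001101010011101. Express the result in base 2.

Multiply each base-2 digit by 3, carrying:
  1×3 = 3 → write 1 carry 1
  0×3+1 = 1 → write 1
  1×3 = 3 → write 1 carry 1
  1×3+1 = 4 → write 0 carry 2
  1×3+2 = 5 → write 1 carry 2
  0×3+2 = 2 → write 0 carry 1
  0×3+1 = 1 → write 1
  1×3 = 3 → write 1 carry 1
  0×3+1 = 1 → write 1
  1×3 = 3 → write 1 carry 1
  0×3+1 = 1 → write 1
  1×3 = 3 → write 1 carry 1
  1×3+1 = 4 → write 0 carry 2
  0×3+2 = 2 → write 0 carry 1
  0×3+1 = 1 → write 1
  0×3 = 0 → write 0
  0×3 = 0 → write 0
  0×3 = 0 → write 0
  1×3 = 3 → write 1 carry 1
  1×3+1 = 4 → write 0 carry 2
  0×3+2 = 2 → write 0 carry 1
  0×3+1 = 1 → write 1
  0×3 = 0 → write 0
  0×3 = 0 → write 0
  1×3 = 3 → write 1 carry 1
  1×3+1 = 4 → write 0 carry 2
  1×3+2 = 5 → write 1 carry 2
  1×3+2 = 5 → write 1 carry 2
  remaining carry: 10

0b101101001001000100111111010111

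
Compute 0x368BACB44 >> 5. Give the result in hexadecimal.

0x1B45D65A

5 bits is not a whole number of base-16 digits; in binary: 1101101000101110101100101101000100 >> 5 = 11011010001011101011001011010.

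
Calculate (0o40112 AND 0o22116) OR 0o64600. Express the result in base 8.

0o64712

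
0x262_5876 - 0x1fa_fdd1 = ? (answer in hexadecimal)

0x675aa5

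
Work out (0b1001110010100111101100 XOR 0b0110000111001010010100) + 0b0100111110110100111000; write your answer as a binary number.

0b10100110100100010110000

First 0b1001110010100111101100 XOR 0b0110000111001010010100 = 0b1111110101101101111000.
Add column by column in base 2, right to left:
  0+0 = 0
  0+0 = 0
  0+0 = 0
  1+1 = 0 carry 1
  1+1+1 = 1 carry 1
  1+1+1 = 1 carry 1
  1+0+1 = 0 carry 1
  0+0+1 = 1
  1+1 = 0 carry 1
  1+0+1 = 0 carry 1
  0+1+1 = 0 carry 1
  1+1+1 = 1 carry 1
  1+0+1 = 0 carry 1
  0+1+1 = 0 carry 1
  1+1+1 = 1 carry 1
  0+1+1 = 0 carry 1
  1+1+1 = 1 carry 1
  1+1+1 = 1 carry 1
  1+0+1 = 0 carry 1
  1+0+1 = 0 carry 1
  1+1+1 = 1 carry 1
  1+0+1 = 0 carry 1
  final carry 1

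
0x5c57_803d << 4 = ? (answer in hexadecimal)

0x5c57803d0

Shifting left by 4 bits = 1 hex digit: append 1 zero.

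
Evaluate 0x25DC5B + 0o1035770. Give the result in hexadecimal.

0o1035770 = 0x43BF8 in hexadecimal.
Add column by column in base 16, right to left:
  B+8 = 3 carry 1
  5+F+1 = 5 carry 1
  C+B+1 = 8 carry 1
  D+3+1 = 1 carry 1
  5+4+1 = A
  2+0 = 2

0x2A1853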